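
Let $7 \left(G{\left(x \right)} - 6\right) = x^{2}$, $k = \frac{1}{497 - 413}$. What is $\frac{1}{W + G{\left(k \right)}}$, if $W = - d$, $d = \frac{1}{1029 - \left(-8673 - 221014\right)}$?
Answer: $\frac{2848881168}{17093332339} \approx 0.16667$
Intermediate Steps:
$k = \frac{1}{84} \approx 0.011905$
$G{\left(x \right)} = 6 + \frac{x^{2}}{7}$
$d = \frac{1}{230716}$ ($d = \frac{1}{1029 - \left(-8673 - 221014\right)} = \frac{1}{1029 - -229687} = \frac{1}{1029 + 229687} = \frac{1}{230716} \approx 4.3343 \cdot 10^{-6}$)
$W = - \frac{1}{230716}$ ($W = \left(-1\right) \frac{1}{230716} = - \frac{1}{230716} \approx -4.3343 \cdot 10^{-6}$)
$\frac{1}{W + G{\left(k \right)}} = \frac{1}{- \frac{1}{230716} + \left(6 + \frac{1}{7 \cdot 7056}\right)} = \frac{1}{- \frac{1}{230716} + \left(6 + \frac{1}{7} \cdot \frac{1}{7056}\right)} = \frac{1}{- \frac{1}{230716} + \left(6 + \frac{1}{49392}\right)} = \frac{1}{- \frac{1}{230716} + \frac{296353}{49392}} = \frac{1}{\frac{17093332339}{2848881168}} = \frac{2848881168}{17093332339}$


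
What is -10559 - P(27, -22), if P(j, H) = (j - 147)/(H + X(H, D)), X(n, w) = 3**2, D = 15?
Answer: -137387/13 ≈ -10568.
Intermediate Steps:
X(n, w) = 9
P(j, H) = (-147 + j)/(9 + H) (P(j, H) = (j - 147)/(H + 9) = (-147 + j)/(9 + H))
-10559 - P(27, -22) = -10559 - (-147 + 27)/(9 - 22) = -10559 - (-120)/(-13) = -10559 - (-1)*(-120)/13 = -10559 - 1*120/13 = -10559 - 120/13 = -137387/13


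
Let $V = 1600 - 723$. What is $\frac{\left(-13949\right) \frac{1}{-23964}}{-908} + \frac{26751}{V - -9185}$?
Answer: $\frac{10776722231}{4054485136} \approx 2.658$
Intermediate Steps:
$V = 877$ ($V = 1600 - 723 = 877$)
$\frac{\left(-13949\right) \frac{1}{-23964}}{-908} + \frac{26751}{V - -9185} = \frac{\left(-13949\right) \frac{1}{-23964}}{-908} + \frac{26751}{877 - -9185} = \left(-13949\right) \left(- \frac{1}{23964}\right) \left(- \frac{1}{908}\right) + \frac{26751}{877 + 9185} = \frac{13949}{23964} \left(- \frac{1}{908}\right) + \frac{26751}{10062} = - \frac{13949}{21759312} + 26751 \cdot \frac{1}{10062} = - \frac{13949}{21759312} + \frac{8917}{3354} = \frac{10776722231}{4054485136}$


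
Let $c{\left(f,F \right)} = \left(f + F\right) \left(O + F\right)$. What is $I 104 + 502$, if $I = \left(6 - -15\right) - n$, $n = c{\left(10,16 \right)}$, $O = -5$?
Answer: $-27058$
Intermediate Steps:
$c{\left(f,F \right)} = \left(-5 + F\right) \left(F + f\right)$ ($c{\left(f,F \right)} = \left(f + F\right) \left(-5 + F\right) = \left(F + f\right) \left(-5 + F\right) = \left(-5 + F\right) \left(F + f\right)$)
$n = 286$ ($n = 16^{2} - 80 - 50 + 16 \cdot 10 = 256 - 80 - 50 + 160 = 286$)
$I = -265$ ($I = \left(6 - -15\right) - 286 = \left(6 + 15\right) - 286 = 21 - 286 = -265$)
$I 104 + 502 = \left(-265\right) 104 + 502 = -27560 + 502 = -27058$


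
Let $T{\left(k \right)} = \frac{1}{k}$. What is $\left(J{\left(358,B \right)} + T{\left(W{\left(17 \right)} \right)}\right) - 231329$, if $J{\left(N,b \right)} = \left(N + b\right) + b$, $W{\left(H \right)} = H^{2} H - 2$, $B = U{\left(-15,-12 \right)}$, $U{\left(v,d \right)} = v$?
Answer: $- \frac{1134445910}{4911} \approx -2.31 \cdot 10^{5}$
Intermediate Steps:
$B = -15$
$W{\left(H \right)} = -2 + H^{3}$ ($W{\left(H \right)} = H^{3} - 2 = -2 + H^{3}$)
$J{\left(N,b \right)} = N + 2 b$
$\left(J{\left(358,B \right)} + T{\left(W{\left(17 \right)} \right)}\right) - 231329 = \left(\left(358 + 2 \left(-15\right)\right) + \frac{1}{-2 + 17^{3}}\right) - 231329 = \left(\left(358 - 30\right) + \frac{1}{-2 + 4913}\right) - 231329 = \left(328 + \frac{1}{4911}\right) - 231329 = \frac{1610809}{4911} - 231329 = - \frac{1134445910}{4911}$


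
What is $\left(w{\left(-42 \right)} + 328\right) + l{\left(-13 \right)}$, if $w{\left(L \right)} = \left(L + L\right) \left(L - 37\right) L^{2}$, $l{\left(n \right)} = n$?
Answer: $11706219$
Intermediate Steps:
$w{\left(L \right)} = 2 L^{3} \left(-37 + L\right)$ ($w{\left(L \right)} = 2 L \left(-37 + L\right) L^{2} = 2 L^{3} \left(-37 + L\right)$)
$\left(w{\left(-42 \right)} + 328\right) + l{\left(-13 \right)} = \left(2 \left(-42\right)^{3} \left(-37 - 42\right) + 328\right) - 13 = \left(2 \left(-74088\right) \left(-79\right) + 328\right) - 13 = \left(11705904 + 328\right) - 13 = 11706232 - 13 = 11706219$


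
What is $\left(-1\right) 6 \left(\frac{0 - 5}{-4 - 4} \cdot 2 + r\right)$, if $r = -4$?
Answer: $\frac{33}{2} \approx 16.5$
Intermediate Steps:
$\left(-1\right) 6 \left(\frac{0 - 5}{-4 - 4} \cdot 2 + r\right) = \left(-1\right) 6 \left(\frac{0 - 5}{-4 - 4} \cdot 2 - 4\right) = - 6 \left(- \frac{5}{-8} \cdot 2 - 4\right) = - 6 \left(\left(-5\right) \left(- \frac{1}{8}\right) 2 - 4\right) = - 6 \left(\frac{5}{8} \cdot 2 - 4\right) = - 6 \left(\frac{5}{4} - 4\right) = \left(-6\right) \left(- \frac{11}{4}\right) = \frac{33}{2}$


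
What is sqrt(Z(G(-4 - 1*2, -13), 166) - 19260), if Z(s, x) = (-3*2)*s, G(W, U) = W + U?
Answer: I*sqrt(19146) ≈ 138.37*I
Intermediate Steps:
G(W, U) = U + W
Z(s, x) = -6*s
sqrt(Z(G(-4 - 1*2, -13), 166) - 19260) = sqrt(-6*(-13 + (-4 - 1*2)) - 19260) = sqrt(-6*(-13 + (-4 - 2)) - 19260) = sqrt(-6*(-13 - 6) - 19260) = sqrt(-6*(-19) - 19260) = sqrt(114 - 19260) = sqrt(-19146) = I*sqrt(19146)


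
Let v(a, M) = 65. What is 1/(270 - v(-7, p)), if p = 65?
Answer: 1/205 ≈ 0.0048781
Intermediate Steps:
1/(270 - v(-7, p)) = 1/(270 - 1*65) = 1/(270 - 65) = 1/205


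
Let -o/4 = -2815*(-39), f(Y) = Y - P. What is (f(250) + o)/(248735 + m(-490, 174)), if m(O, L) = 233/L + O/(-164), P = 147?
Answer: -1566044979/887253179 ≈ -1.7650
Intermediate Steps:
f(Y) = -147 + Y (f(Y) = Y - 1*147 = Y - 147 = -147 + Y)
o = -439140 (o = -(-11260)*(-39) = -4*109785 = -439140)
m(O, L) = 233/L - O/164 (m(O, L) = 233/L + O*(-1/164) = 233/L - O/164)
(f(250) + o)/(248735 + m(-490, 174)) = ((-147 + 250) - 439140)/(248735 + (233/174 - 1/164*(-490))) = (103 - 439140)/(248735 + (233*(1/174) + 245/82)) = -439037/(248735 + (233/174 + 245/82)) = -439037/(248735 + 15434/3567) = -439037/887253179/3567 = -439037*3567/887253179 = -1566044979/887253179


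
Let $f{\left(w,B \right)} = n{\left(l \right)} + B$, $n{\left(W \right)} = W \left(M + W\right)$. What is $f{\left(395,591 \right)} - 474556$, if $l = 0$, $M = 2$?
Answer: $-473965$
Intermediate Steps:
$n{\left(W \right)} = W \left(2 + W\right)$
$f{\left(w,B \right)} = B$ ($f{\left(w,B \right)} = 0 \left(2 + 0\right) + B = 0 \cdot 2 + B = 0 + B = B$)
$f{\left(395,591 \right)} - 474556 = 591 - 474556 = -473965$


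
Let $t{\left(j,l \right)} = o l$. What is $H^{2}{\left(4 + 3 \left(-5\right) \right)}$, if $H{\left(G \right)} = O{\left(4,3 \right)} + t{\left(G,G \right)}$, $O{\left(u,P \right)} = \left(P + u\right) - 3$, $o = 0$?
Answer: $16$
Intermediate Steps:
$O{\left(u,P \right)} = -3 + P + u$
$t{\left(j,l \right)} = 0$ ($t{\left(j,l \right)} = 0 l = 0$)
$H{\left(G \right)} = 4$ ($H{\left(G \right)} = \left(-3 + 3 + 4\right) + 0 = 4 + 0 = 4$)
$H^{2}{\left(4 + 3 \left(-5\right) \right)} = 4^{2} = 16$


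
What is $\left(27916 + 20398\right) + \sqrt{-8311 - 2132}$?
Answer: $48314 + 59 i \sqrt{3} \approx 48314.0 + 102.19 i$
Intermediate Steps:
$\left(27916 + 20398\right) + \sqrt{-8311 - 2132} = 48314 + \sqrt{-10443} = 48314 + 59 i \sqrt{3}$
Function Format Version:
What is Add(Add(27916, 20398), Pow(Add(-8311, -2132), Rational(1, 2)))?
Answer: Add(48314, Mul(59, I, Pow(3, Rational(1, 2)))) ≈ Add(48314., Mul(102.19, I))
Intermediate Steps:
Add(Add(27916, 20398), Pow(Add(-8311, -2132), Rational(1, 2))) = Add(48314, Pow(-10443, Rational(1, 2))) = Add(48314, Mul(59, I, Pow(3, Rational(1, 2))))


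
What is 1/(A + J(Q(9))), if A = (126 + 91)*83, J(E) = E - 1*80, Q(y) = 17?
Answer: 1/17948 ≈ 5.5716e-5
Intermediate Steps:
J(E) = -80 + E (J(E) = E - 80 = -80 + E)
A = 18011 (A = 217*83 = 18011)
1/(A + J(Q(9))) = 1/(18011 + (-80 + 17)) = 1/(18011 - 63) = 1/17948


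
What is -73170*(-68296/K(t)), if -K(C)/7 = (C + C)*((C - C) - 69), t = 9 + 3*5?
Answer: 34702905/161 ≈ 2.1555e+5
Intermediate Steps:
t = 24 (t = 9 + 15 = 24)
K(C) = 966*C (K(C) = -7*(C + C)*((C - C) - 69) = -7*2*C*(0 - 69) = -7*2*C*(-69) = -(-966)*C = 966*C)
-73170*(-68296/K(t)) = -73170/((966*24)/(-68296)) = -73170/(23184*(-1/68296)) = -73170/(-2898/8537) = -73170*(-8537/2898) = 34702905/161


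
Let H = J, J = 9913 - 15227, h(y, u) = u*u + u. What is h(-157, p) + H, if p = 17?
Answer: -5008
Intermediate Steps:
h(y, u) = u + u**2 (h(y, u) = u**2 + u = u + u**2)
J = -5314
H = -5314
h(-157, p) + H = 17*(1 + 17) - 5314 = 17*18 - 5314 = 306 - 5314 = -5008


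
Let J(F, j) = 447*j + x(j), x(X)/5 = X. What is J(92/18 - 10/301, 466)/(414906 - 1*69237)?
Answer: 210632/345669 ≈ 0.60935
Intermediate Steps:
x(X) = 5*X
J(F, j) = 452*j (J(F, j) = 447*j + 5*j = 452*j)
J(92/18 - 10/301, 466)/(414906 - 1*69237) = (452*466)/(414906 - 1*69237) = 210632/(414906 - 69237) = 210632/345669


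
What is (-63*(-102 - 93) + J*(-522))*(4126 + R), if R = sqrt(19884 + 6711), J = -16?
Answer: 85148262 + 61911*sqrt(2955) ≈ 8.8514e+7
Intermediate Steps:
R = 3*sqrt(2955) (R = sqrt(26595) = 3*sqrt(2955) ≈ 163.08)
(-63*(-102 - 93) + J*(-522))*(4126 + R) = (-63*(-102 - 93) - 16*(-522))*(4126 + 3*sqrt(2955)) = (-63*(-195) + 8352)*(4126 + 3*sqrt(2955)) = (12285 + 8352)*(4126 + 3*sqrt(2955)) = 20637*(4126 + 3*sqrt(2955)) = 85148262 + 61911*sqrt(2955)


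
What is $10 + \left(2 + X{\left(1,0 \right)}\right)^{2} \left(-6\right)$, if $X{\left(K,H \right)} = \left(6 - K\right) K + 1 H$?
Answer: $-284$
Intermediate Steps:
$X{\left(K,H \right)} = H + K \left(6 - K\right)$ ($X{\left(K,H \right)} = K \left(6 - K\right) + H = H + K \left(6 - K\right)$)
$10 + \left(2 + X{\left(1,0 \right)}\right)^{2} \left(-6\right) = 10 + \left(2 + \left(0 - 1^{2} + 6 \cdot 1\right)\right)^{2} \left(-6\right) = 10 + \left(2 + \left(0 - 1 + 6\right)\right)^{2} \left(-6\right) = 10 + \left(2 + 5\right)^{2} \left(-6\right) = 10 + 7^{2} \left(-6\right) = 10 + 49 \left(-6\right) = 10 - 294 = -284$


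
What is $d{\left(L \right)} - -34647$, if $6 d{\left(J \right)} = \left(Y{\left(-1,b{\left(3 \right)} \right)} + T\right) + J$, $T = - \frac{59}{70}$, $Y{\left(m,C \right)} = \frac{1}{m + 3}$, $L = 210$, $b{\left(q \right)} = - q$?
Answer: $\frac{1213868}{35} \approx 34682.0$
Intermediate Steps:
$Y{\left(m,C \right)} = \frac{1}{3 + m}$
$T = - \frac{59}{70}$ ($T = \left(-59\right) \frac{1}{70} = - \frac{59}{70} \approx -0.84286$)
$d{\left(J \right)} = - \frac{2}{35} + \frac{J}{6}$ ($d{\left(J \right)} = \frac{\left(\frac{1}{3 - 1} - \frac{59}{70}\right) + J}{6} = \frac{\left(\frac{1}{2} - \frac{59}{70}\right) + J}{6} = \frac{- \frac{12}{35} + J}{6} = - \frac{2}{35} + \frac{J}{6}$)
$d{\left(L \right)} - -34647 = \left(- \frac{2}{35} + \frac{1}{6} \cdot 210\right) - -34647 = \left(- \frac{2}{35} + 35\right) + 34647 = \frac{1223}{35} + 34647 = \frac{1213868}{35}$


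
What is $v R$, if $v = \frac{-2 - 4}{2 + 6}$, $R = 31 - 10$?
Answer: $- \frac{63}{4} \approx -15.75$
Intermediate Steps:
$R = 21$ ($R = 31 + \left(-13 + 3\right) = 31 - 10 = 21$)
$v = - \frac{3}{4}$ ($v = - \frac{6}{8} = \left(-6\right) \frac{1}{8} = - \frac{3}{4} \approx -0.75$)
$v R = \left(- \frac{3}{4}\right) 21 = - \frac{63}{4}$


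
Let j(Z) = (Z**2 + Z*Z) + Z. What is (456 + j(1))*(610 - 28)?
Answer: 267138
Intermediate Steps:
j(Z) = Z + 2*Z**2 (j(Z) = (Z**2 + Z**2) + Z = 2*Z**2 + Z = Z + 2*Z**2)
(456 + j(1))*(610 - 28) = (456 + 1*(1 + 2*1))*(610 - 28) = (456 + 1*(1 + 2))*582 = (456 + 1*3)*582 = (456 + 3)*582 = 459*582 = 267138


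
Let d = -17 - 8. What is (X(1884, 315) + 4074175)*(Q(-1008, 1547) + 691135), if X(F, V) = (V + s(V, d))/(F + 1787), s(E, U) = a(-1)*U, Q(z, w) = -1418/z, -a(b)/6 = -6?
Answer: 651220955600558020/231273 ≈ 2.8158e+12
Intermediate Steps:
a(b) = 36 (a(b) = -6*(-6) = 36)
d = -25
s(E, U) = 36*U
X(F, V) = (-900 + V)/(1787 + F) (X(F, V) = (V + 36*(-25))/(F + 1787) = (V - 900)/(1787 + F) = (-900 + V)/(1787 + F))
(X(1884, 315) + 4074175)*(Q(-1008, 1547) + 691135) = ((-900 + 315)/(1787 + 1884) + 4074175)*(-1418/(-1008) + 691135) = (-585/3671 + 4074175)*(-1418*(-1/1008) + 691135) = ((1/3671)*(-585) + 4074175)*(709/504 + 691135) = (-585/3671 + 4074175)*(348332749/504) = (14956295840/3671)*(348332749/504) = 651220955600558020/231273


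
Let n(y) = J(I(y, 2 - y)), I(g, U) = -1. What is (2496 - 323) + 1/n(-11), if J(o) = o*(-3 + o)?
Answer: 8693/4 ≈ 2173.3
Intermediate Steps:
n(y) = 4 (n(y) = -(-3 - 1) = -1*(-4) = 4)
(2496 - 323) + 1/n(-11) = (2496 - 323) + 1/4 = 2173 + ¼ = 8693/4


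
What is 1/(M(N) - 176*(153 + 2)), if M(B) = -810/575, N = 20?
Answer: -115/3137362 ≈ -3.6655e-5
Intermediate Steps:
M(B) = -162/115 (M(B) = -810*1/575 = -162/115)
1/(M(N) - 176*(153 + 2)) = 1/(-162/115 - 176*(153 + 2)) = 1/(-162/115 - 176*155) = 1/(-162/115 - 27280) = 1/(-3137362/115) = -115/3137362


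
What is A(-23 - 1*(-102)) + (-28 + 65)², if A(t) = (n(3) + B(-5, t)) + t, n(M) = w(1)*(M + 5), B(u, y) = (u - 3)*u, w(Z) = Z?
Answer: 1496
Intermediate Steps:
B(u, y) = u*(-3 + u) (B(u, y) = (-3 + u)*u = u*(-3 + u))
n(M) = 5 + M (n(M) = 1*(M + 5) = 1*(5 + M) = 5 + M)
A(t) = 48 + t (A(t) = ((5 + 3) - 5*(-3 - 5)) + t = (8 - 5*(-8)) + t = (8 + 40) + t = 48 + t)
A(-23 - 1*(-102)) + (-28 + 65)² = (48 + (-23 - 1*(-102))) + (-28 + 65)² = (48 + (-23 + 102)) + 37² = (48 + 79) + 1369 = 127 + 1369 = 1496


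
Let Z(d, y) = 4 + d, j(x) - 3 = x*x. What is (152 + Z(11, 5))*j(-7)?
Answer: 8684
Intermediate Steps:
j(x) = 3 + x² (j(x) = 3 + x*x = 3 + x²)
(152 + Z(11, 5))*j(-7) = (152 + (4 + 11))*(3 + (-7)²) = (152 + 15)*(3 + 49) = 167*52 = 8684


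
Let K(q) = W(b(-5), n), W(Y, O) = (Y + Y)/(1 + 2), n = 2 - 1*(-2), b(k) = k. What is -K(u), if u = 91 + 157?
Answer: 10/3 ≈ 3.3333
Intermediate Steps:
u = 248
n = 4 (n = 2 + 2 = 4)
W(Y, O) = 2*Y/3 (W(Y, O) = (2*Y)/3 = (2*Y)*(⅓) = 2*Y/3)
K(q) = -10/3 (K(q) = (⅔)*(-5) = -10/3)
-K(u) = -1*(-10/3) = 10/3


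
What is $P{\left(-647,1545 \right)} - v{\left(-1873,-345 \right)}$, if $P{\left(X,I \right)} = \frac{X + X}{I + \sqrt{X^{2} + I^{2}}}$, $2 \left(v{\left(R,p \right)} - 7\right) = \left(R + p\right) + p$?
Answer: $\frac{1655383}{1294} - \frac{122 \sqrt{754}}{647} \approx 1274.1$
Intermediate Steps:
$v{\left(R,p \right)} = 7 + p + \frac{R}{2}$ ($v{\left(R,p \right)} = 7 + \frac{\left(R + p\right) + p}{2} = 7 + \frac{R + 2 p}{2} = 7 + \left(p + \frac{R}{2}\right) = 7 + p + \frac{R}{2}$)
$P{\left(X,I \right)} = \frac{2 X}{I + \sqrt{I^{2} + X^{2}}}$
$P{\left(-647,1545 \right)} - v{\left(-1873,-345 \right)} = 2 \left(-647\right) \frac{1}{1545 + \sqrt{1545^{2} + \left(-647\right)^{2}}} - \left(7 - 345 + \frac{1}{2} \left(-1873\right)\right) = 2 \left(-647\right) \frac{1}{1545 + \sqrt{2387025 + 418609}} - \left(7 - 345 - \frac{1873}{2}\right) = 2 \left(-647\right) \frac{1}{1545 + \sqrt{2805634}} - - \frac{2549}{2} = 2 \left(-647\right) \frac{1}{1545 + 61 \sqrt{754}} + \frac{2549}{2} = - \frac{1294}{1545 + 61 \sqrt{754}} + \frac{2549}{2} = \frac{2549}{2} - \frac{1294}{1545 + 61 \sqrt{754}}$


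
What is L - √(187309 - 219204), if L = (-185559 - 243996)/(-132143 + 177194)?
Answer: -143185/15017 - I*√31895 ≈ -9.5349 - 178.59*I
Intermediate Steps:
L = -143185/15017 (L = -429555/45051 = -429555*1/45051 = -143185/15017 ≈ -9.5349)
L - √(187309 - 219204) = -143185/15017 - √(187309 - 219204) = -143185/15017 - √(-31895) = -143185/15017 - I*√31895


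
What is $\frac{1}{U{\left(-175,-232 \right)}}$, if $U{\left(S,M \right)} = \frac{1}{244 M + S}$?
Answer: $-56783$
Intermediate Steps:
$U{\left(S,M \right)} = \frac{1}{S + 244 M}$
$\frac{1}{U{\left(-175,-232 \right)}} = \frac{1}{\frac{1}{-175 + 244 \left(-232\right)}} = \frac{1}{\frac{1}{-175 - 56608}} = \frac{1}{\frac{1}{-56783}} = \frac{1}{- \frac{1}{56783}} = -56783$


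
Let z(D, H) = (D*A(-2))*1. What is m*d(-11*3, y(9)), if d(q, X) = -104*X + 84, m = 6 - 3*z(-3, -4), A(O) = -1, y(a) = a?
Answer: 2556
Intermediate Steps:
z(D, H) = -D (z(D, H) = (D*(-1))*1 = -D*1 = -D)
m = -3 (m = 6 - (-3)*(-3) = 6 - 3*3 = 6 - 9 = -3)
d(q, X) = 84 - 104*X
m*d(-11*3, y(9)) = -3*(84 - 104*9) = -3*(84 - 936) = -3*(-852) = 2556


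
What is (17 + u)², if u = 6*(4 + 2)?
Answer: 2809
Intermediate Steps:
u = 36 (u = 6*6 = 36)
(17 + u)² = (17 + 36)² = 53² = 2809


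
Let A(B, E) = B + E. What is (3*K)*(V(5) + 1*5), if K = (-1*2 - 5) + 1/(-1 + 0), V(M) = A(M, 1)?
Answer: -264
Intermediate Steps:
V(M) = 1 + M (V(M) = M + 1 = 1 + M)
K = -8 (K = (-2 - 5) + 1/(-1) = -7 - 1 = -8)
(3*K)*(V(5) + 1*5) = (3*(-8))*((1 + 5) + 1*5) = -24*(6 + 5) = -24*11 = -264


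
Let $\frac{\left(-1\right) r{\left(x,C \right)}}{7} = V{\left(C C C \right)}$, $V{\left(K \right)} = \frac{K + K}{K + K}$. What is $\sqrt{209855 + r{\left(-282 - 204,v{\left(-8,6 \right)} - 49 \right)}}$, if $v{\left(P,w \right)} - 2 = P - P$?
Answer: $2 \sqrt{52462} \approx 458.09$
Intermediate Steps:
$v{\left(P,w \right)} = 2$ ($v{\left(P,w \right)} = 2 + \left(P - P\right) = 2 + 0 = 2$)
$V{\left(K \right)} = 1$ ($V{\left(K \right)} = \frac{2 K}{2 K} = 2 K \frac{1}{2 K} = 1$)
$r{\left(x,C \right)} = -7$ ($r{\left(x,C \right)} = \left(-7\right) 1 = -7$)
$\sqrt{209855 + r{\left(-282 - 204,v{\left(-8,6 \right)} - 49 \right)}} = \sqrt{209855 - 7} = \sqrt{209848} = 2 \sqrt{52462}$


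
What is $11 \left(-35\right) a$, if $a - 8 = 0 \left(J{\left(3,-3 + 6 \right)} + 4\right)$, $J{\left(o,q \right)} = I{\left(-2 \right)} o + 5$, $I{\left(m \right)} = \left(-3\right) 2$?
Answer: $-3080$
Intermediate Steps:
$I{\left(m \right)} = -6$
$J{\left(o,q \right)} = 5 - 6 o$ ($J{\left(o,q \right)} = - 6 o + 5 = 5 - 6 o$)
$a = 8$ ($a = 8 + 0 \left(\left(5 - 18\right) + 4\right) = 8 + 0 \left(-13 + 4\right) = 8 + 0 \left(-9\right) = 8 + 0 = 8$)
$11 \left(-35\right) a = 11 \left(-35\right) 8 = \left(-385\right) 8 = -3080$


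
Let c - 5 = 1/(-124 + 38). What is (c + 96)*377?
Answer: 3274245/86 ≈ 38073.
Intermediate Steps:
c = 429/86 (c = 5 + 1/(-124 + 38) = 5 + 1/(-86) = 5 - 1/86 = 429/86 ≈ 4.9884)
(c + 96)*377 = (429/86 + 96)*377 = (8685/86)*377 = 3274245/86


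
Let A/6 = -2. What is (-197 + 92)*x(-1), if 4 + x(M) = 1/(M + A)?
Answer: 5565/13 ≈ 428.08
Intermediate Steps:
A = -12 (A = 6*(-2) = -12)
x(M) = -4 + 1/(-12 + M) (x(M) = -4 + 1/(M - 12) = -4 + 1/(-12 + M))
(-197 + 92)*x(-1) = (-197 + 92)*((49 - 4*(-1))/(-12 - 1)) = -105*(49 + 4)/(-13) = -(-105)*53/13 = -105*(-53/13) = 5565/13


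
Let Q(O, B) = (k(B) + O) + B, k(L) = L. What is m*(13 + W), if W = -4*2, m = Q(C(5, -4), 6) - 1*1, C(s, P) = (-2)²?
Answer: 75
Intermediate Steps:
C(s, P) = 4
Q(O, B) = O + 2*B (Q(O, B) = (B + O) + B = O + 2*B)
m = 15 (m = (4 + 2*6) - 1*1 = (4 + 12) - 1 = 16 - 1 = 15)
W = -8
m*(13 + W) = 15*(13 - 8) = 15*5 = 75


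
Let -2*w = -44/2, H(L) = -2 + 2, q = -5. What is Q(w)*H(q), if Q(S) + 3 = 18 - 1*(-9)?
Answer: 0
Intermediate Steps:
H(L) = 0
w = 11 (w = -(-22)/2 = -½*(-22) = 11)
Q(S) = 24 (Q(S) = -3 + (18 - 1*(-9)) = -3 + (18 + 9) = -3 + 27 = 24)
Q(w)*H(q) = 24*0 = 0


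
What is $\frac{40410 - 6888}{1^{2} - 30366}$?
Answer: $- \frac{33522}{30365} \approx -1.104$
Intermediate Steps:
$\frac{40410 - 6888}{1^{2} - 30366} = \frac{33522}{1 - 30366} = \frac{33522}{-30365} = 33522 \left(- \frac{1}{30365}\right) = - \frac{33522}{30365}$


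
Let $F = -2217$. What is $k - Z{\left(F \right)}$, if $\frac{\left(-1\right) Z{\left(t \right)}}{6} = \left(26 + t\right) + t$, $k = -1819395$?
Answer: $-1845843$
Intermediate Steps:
$Z{\left(t \right)} = -156 - 12 t$ ($Z{\left(t \right)} = - 6 \left(\left(26 + t\right) + t\right) = - 6 \left(26 + 2 t\right) = -156 - 12 t$)
$k - Z{\left(F \right)} = -1819395 - \left(-156 - -26604\right) = -1819395 - \left(-156 + 26604\right) = -1819395 - 26448 = -1845843$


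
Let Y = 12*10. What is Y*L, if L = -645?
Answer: -77400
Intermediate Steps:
Y = 120
Y*L = 120*(-645) = -77400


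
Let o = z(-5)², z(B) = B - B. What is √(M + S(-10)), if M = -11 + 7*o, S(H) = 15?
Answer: 2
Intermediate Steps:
z(B) = 0
o = 0 (o = 0² = 0)
M = -11 (M = -11 + 7*0 = -11 + 0 = -11)
√(M + S(-10)) = √(-11 + 15) = √4 = 2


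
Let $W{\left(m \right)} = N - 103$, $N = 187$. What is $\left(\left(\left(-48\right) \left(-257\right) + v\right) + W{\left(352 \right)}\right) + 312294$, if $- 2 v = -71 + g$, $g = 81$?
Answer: $324709$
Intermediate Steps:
$W{\left(m \right)} = 84$ ($W{\left(m \right)} = 187 - 103 = 84$)
$v = -5$ ($v = - \frac{-71 + 81}{2} = \left(- \frac{1}{2}\right) 10 = -5$)
$\left(\left(\left(-48\right) \left(-257\right) + v\right) + W{\left(352 \right)}\right) + 312294 = \left(\left(\left(-48\right) \left(-257\right) - 5\right) + 84\right) + 312294 = \left(\left(12336 - 5\right) + 84\right) + 312294 = \left(12331 + 84\right) + 312294 = 12415 + 312294 = 324709$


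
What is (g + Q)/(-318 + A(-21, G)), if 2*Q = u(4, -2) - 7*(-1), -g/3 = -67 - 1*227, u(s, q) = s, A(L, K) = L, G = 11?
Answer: -1775/678 ≈ -2.6180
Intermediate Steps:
g = 882 (g = -3*(-67 - 1*227) = -3*(-67 - 227) = -3*(-294) = 882)
Q = 11/2 (Q = (4 - 7*(-1))/2 = (4 + 7)/2 = (½)*11 = 11/2 ≈ 5.5000)
(g + Q)/(-318 + A(-21, G)) = (882 + 11/2)/(-318 - 21) = (1775/2)/(-339) = (1775/2)*(-1/339) = -1775/678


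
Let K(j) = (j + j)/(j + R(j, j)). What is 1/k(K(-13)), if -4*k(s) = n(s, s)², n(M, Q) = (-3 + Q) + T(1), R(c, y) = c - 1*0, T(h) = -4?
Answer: -⅑ ≈ -0.11111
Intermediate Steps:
R(c, y) = c (R(c, y) = c + 0 = c)
K(j) = 1 (K(j) = (j + j)/(j + j) = (2*j)/((2*j)) = (2*j)*(1/(2*j)) = 1)
n(M, Q) = -7 + Q (n(M, Q) = (-3 + Q) - 4 = -7 + Q)
k(s) = -(-7 + s)²/4
1/k(K(-13)) = 1/(-(-7 + 1)²/4) = 1/(-¼*(-6)²) = 1/(-¼*36) = 1/(-9) = -⅑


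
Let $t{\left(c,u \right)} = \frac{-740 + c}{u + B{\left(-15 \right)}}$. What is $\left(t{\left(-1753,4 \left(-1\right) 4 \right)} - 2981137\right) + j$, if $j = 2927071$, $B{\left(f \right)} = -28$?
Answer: $- \frac{2376411}{44} \approx -54009.0$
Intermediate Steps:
$t{\left(c,u \right)} = \frac{-740 + c}{-28 + u}$ ($t{\left(c,u \right)} = \frac{-740 + c}{u - 28} = \frac{-740 + c}{-28 + u}$)
$\left(t{\left(-1753,4 \left(-1\right) 4 \right)} - 2981137\right) + j = \left(\frac{-740 - 1753}{-28 + 4 \left(-1\right) 4} - 2981137\right) + 2927071 = \left(\frac{1}{-28 - 16} \left(-2493\right) - 2981137\right) + 2927071 = \left(\frac{1}{-44} \left(-2493\right) - 2981137\right) + 2927071 = \left(\left(- \frac{1}{44}\right) \left(-2493\right) - 2981137\right) + 2927071 = \left(\frac{2493}{44} - 2981137\right) + 2927071 = - \frac{131167535}{44} + 2927071 = - \frac{2376411}{44}$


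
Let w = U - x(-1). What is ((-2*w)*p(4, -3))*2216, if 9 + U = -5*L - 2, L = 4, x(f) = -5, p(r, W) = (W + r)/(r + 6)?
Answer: 57616/5 ≈ 11523.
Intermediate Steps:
p(r, W) = (W + r)/(6 + r)
U = -31 (U = -9 + (-5*4 - 2) = -9 + (-20 - 2) = -9 - 22 = -31)
w = -26 (w = -31 - 1*(-5) = -31 + 5 = -26)
((-2*w)*p(4, -3))*2216 = ((-2*(-26))*((-3 + 4)/(6 + 4)))*2216 = (52*(1/10))*2216 = (52*((⅒)*1))*2216 = (52*(⅒))*2216 = (26/5)*2216 = 57616/5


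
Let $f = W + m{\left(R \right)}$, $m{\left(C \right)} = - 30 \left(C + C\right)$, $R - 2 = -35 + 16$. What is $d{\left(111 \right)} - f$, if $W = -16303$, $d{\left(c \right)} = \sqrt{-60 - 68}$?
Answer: $15283 + 8 i \sqrt{2} \approx 15283.0 + 11.314 i$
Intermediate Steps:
$R = -17$ ($R = 2 + \left(-35 + 16\right) = 2 - 19 = -17$)
$m{\left(C \right)} = - 60 C$ ($m{\left(C \right)} = - 30 \cdot 2 C = - 60 C$)
$d{\left(c \right)} = 8 i \sqrt{2}$ ($d{\left(c \right)} = \sqrt{-128} = 8 i \sqrt{2}$)
$f = -15283$ ($f = -16303 - -1020 = -16303 + 1020 = -15283$)
$d{\left(111 \right)} - f = 8 i \sqrt{2} - -15283 = 8 i \sqrt{2} + 15283 = 15283 + 8 i \sqrt{2}$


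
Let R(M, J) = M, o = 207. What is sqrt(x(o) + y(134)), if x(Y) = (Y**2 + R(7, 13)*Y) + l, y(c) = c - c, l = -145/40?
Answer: sqrt(708710)/4 ≈ 210.46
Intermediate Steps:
l = -29/8 (l = -145*1/40 = -29/8 ≈ -3.6250)
y(c) = 0
x(Y) = -29/8 + Y**2 + 7*Y (x(Y) = (Y**2 + 7*Y) - 29/8 = -29/8 + Y**2 + 7*Y)
sqrt(x(o) + y(134)) = sqrt((-29/8 + 207**2 + 7*207) + 0) = sqrt((-29/8 + 42849 + 1449) + 0) = sqrt(354355/8 + 0) = sqrt(354355/8) = sqrt(708710)/4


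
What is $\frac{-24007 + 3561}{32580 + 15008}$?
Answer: $- \frac{10223}{23794} \approx -0.42965$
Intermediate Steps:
$\frac{-24007 + 3561}{32580 + 15008} = - \frac{20446}{47588} = \left(-20446\right) \frac{1}{47588} = - \frac{10223}{23794}$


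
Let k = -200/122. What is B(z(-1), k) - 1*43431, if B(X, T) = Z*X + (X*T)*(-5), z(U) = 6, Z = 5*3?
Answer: -2640801/61 ≈ -43292.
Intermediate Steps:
k = -100/61 (k = -200*1/122 = -100/61 ≈ -1.6393)
Z = 15
B(X, T) = 15*X - 5*T*X (B(X, T) = 15*X + (X*T)*(-5) = 15*X + (T*X)*(-5) = 15*X - 5*T*X)
B(z(-1), k) - 1*43431 = 5*6*(3 - 1*(-100/61)) - 1*43431 = 5*6*(3 + 100/61) - 43431 = 5*6*(283/61) - 43431 = 8490/61 - 43431 = -2640801/61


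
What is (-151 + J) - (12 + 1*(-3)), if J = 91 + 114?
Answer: 45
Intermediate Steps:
J = 205
(-151 + J) - (12 + 1*(-3)) = (-151 + 205) - (12 + 1*(-3)) = 54 - (12 - 3) = 54 - 1*9 = 54 - 9 = 45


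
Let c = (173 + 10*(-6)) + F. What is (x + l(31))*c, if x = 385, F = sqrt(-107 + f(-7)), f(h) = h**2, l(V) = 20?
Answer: 45765 + 405*I*sqrt(58) ≈ 45765.0 + 3084.4*I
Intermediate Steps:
F = I*sqrt(58) (F = sqrt(-107 + (-7)**2) = sqrt(-107 + 49) = sqrt(-58) = I*sqrt(58) ≈ 7.6158*I)
c = 113 + I*sqrt(58) (c = (173 + 10*(-6)) + I*sqrt(58) = (173 - 60) + I*sqrt(58) = 113 + I*sqrt(58) ≈ 113.0 + 7.6158*I)
(x + l(31))*c = (385 + 20)*(113 + I*sqrt(58)) = 405*(113 + I*sqrt(58)) = 45765 + 405*I*sqrt(58)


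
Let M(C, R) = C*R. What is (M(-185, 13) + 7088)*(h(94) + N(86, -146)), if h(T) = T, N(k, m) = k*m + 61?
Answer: -58073883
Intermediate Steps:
N(k, m) = 61 + k*m
(M(-185, 13) + 7088)*(h(94) + N(86, -146)) = (-185*13 + 7088)*(94 + (61 + 86*(-146))) = (-2405 + 7088)*(94 + (61 - 12556)) = 4683*(94 - 12495) = 4683*(-12401) = -58073883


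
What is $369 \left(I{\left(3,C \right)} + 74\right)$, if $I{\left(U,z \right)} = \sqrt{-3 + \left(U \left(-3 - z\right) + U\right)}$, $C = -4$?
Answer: $27306 + 369 \sqrt{3} \approx 27945.0$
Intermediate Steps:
$I{\left(U,z \right)} = \sqrt{-3 + U + U \left(-3 - z\right)}$ ($I{\left(U,z \right)} = \sqrt{-3 + \left(U + U \left(-3 - z\right)\right)} = \sqrt{-3 + U + U \left(-3 - z\right)}$)
$369 \left(I{\left(3,C \right)} + 74\right) = 369 \left(\sqrt{-3 - 6 - 3 \left(-4\right)} + 74\right) = 369 \left(\sqrt{-3 - 6 + 12} + 74\right) = 369 \left(\sqrt{3} + 74\right) = 369 \left(74 + \sqrt{3}\right) = 27306 + 369 \sqrt{3}$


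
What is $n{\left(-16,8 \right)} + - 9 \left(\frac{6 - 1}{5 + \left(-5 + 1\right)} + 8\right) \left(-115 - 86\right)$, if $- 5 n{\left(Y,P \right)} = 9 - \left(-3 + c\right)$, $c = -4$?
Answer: $\frac{117569}{5} \approx 23514.0$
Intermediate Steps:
$n{\left(Y,P \right)} = - \frac{16}{5}$ ($n{\left(Y,P \right)} = - \frac{9 + \left(3 - -4\right)}{5} = - \frac{9 + \left(3 + 4\right)}{5} = - \frac{9 + 7}{5} = \left(- \frac{1}{5}\right) 16 = - \frac{16}{5}$)
$n{\left(-16,8 \right)} + - 9 \left(\frac{6 - 1}{5 + \left(-5 + 1\right)} + 8\right) \left(-115 - 86\right) = - \frac{16}{5} + - 9 \left(\frac{6 - 1}{5 + \left(-5 + 1\right)} + 8\right) \left(-115 - 86\right) = - \frac{16}{5} + - 9 \left(\frac{5}{5 - 4} + 8\right) \left(-115 - 86\right) = - \frac{16}{5} + - 9 \left(\frac{5}{1} + 8\right) \left(-201\right) = - \frac{16}{5} + - 9 \left(5 \cdot 1 + 8\right) \left(-201\right) = - \frac{16}{5} + - 9 \left(5 + 8\right) \left(-201\right) = - \frac{16}{5} + \left(-9\right) 13 \left(-201\right) = - \frac{16}{5} - -23517 = - \frac{16}{5} + 23517 = \frac{117569}{5}$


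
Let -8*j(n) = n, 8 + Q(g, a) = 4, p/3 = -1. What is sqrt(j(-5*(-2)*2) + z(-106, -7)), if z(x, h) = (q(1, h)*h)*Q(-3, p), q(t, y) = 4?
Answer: sqrt(438)/2 ≈ 10.464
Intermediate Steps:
p = -3 (p = 3*(-1) = -3)
Q(g, a) = -4 (Q(g, a) = -8 + 4 = -4)
j(n) = -n/8
z(x, h) = -16*h (z(x, h) = (4*h)*(-4) = -16*h)
sqrt(j(-5*(-2)*2) + z(-106, -7)) = sqrt(-(-5*(-2))*2/8 - 16*(-7)) = sqrt(-5*2/4 + 112) = sqrt(-1/8*20 + 112) = sqrt(-5/2 + 112) = sqrt(219/2) = sqrt(438)/2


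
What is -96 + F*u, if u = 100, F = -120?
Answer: -12096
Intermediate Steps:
-96 + F*u = -96 - 120*100 = -96 - 12000 = -12096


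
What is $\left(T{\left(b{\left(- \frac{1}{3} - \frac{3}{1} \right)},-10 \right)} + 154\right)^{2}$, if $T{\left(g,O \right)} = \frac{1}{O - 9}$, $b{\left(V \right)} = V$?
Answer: $\frac{8555625}{361} \approx 23700.0$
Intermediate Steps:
$T{\left(g,O \right)} = \frac{1}{-9 + O}$
$\left(T{\left(b{\left(- \frac{1}{3} - \frac{3}{1} \right)},-10 \right)} + 154\right)^{2} = \left(\frac{1}{-9 - 10} + 154\right)^{2} = \left(\frac{1}{-19} + 154\right)^{2} = \left(- \frac{1}{19} + 154\right)^{2} = \left(\frac{2925}{19}\right)^{2} = \frac{8555625}{361}$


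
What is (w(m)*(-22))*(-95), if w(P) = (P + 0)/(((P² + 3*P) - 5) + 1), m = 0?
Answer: 0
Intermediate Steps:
w(P) = P/(-4 + P² + 3*P) (w(P) = P/((-5 + P² + 3*P) + 1) = P/(-4 + P² + 3*P))
(w(m)*(-22))*(-95) = ((0/(-4 + 0² + 3*0))*(-22))*(-95) = ((0/(-4 + 0 + 0))*(-22))*(-95) = ((0/(-4))*(-22))*(-95) = ((0*(-¼))*(-22))*(-95) = (0*(-22))*(-95) = 0*(-95) = 0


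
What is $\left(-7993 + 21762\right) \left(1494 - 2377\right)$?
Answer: $-12158027$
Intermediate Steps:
$\left(-7993 + 21762\right) \left(1494 - 2377\right) = 13769 \left(-883\right) = -12158027$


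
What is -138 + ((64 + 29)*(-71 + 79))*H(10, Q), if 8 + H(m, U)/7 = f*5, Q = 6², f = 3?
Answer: 36318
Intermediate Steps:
Q = 36
H(m, U) = 49 (H(m, U) = -56 + 7*(3*5) = -56 + 7*15 = -56 + 105 = 49)
-138 + ((64 + 29)*(-71 + 79))*H(10, Q) = -138 + ((64 + 29)*(-71 + 79))*49 = -138 + (93*8)*49 = -138 + 744*49 = -138 + 36456 = 36318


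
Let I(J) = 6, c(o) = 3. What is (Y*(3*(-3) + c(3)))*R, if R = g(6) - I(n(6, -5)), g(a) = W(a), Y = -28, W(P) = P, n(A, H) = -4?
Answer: 0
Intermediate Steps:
g(a) = a
R = 0 (R = 6 - 1*6 = 6 - 6 = 0)
(Y*(3*(-3) + c(3)))*R = -28*(3*(-3) + 3)*0 = -28*(-9 + 3)*0 = -28*(-6)*0 = 168*0 = 0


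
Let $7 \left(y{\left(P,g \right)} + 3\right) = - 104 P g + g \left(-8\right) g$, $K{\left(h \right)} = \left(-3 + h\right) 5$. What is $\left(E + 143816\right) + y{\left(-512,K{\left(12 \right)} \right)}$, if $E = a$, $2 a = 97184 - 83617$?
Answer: $\frac{6868271}{14} \approx 4.9059 \cdot 10^{5}$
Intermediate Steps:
$K{\left(h \right)} = -15 + 5 h$
$y{\left(P,g \right)} = -3 - \frac{8 g^{2}}{7} - \frac{104 P g}{7}$ ($y{\left(P,g \right)} = -3 + \frac{- 104 P g + g \left(-8\right) g}{7} = -3 + \frac{- 104 P g + - 8 g g}{7} = -3 + \frac{- 104 P g - 8 g^{2}}{7} = -3 + \frac{- 8 g^{2} - 104 P g}{7} = -3 - \left(\frac{8 g^{2}}{7} + \frac{104 P g}{7}\right) = -3 - \frac{8 g^{2}}{7} - \frac{104 P g}{7}$)
$a = \frac{13567}{2}$ ($a = \frac{97184 - 83617}{2} = \frac{1}{2} \cdot 13567 = \frac{13567}{2} \approx 6783.5$)
$E = \frac{13567}{2} \approx 6783.5$
$\left(E + 143816\right) + y{\left(-512,K{\left(12 \right)} \right)} = \left(\frac{13567}{2} + 143816\right) - \left(3 - \frac{53248 \left(-15 + 5 \cdot 12\right)}{7} + \frac{8 \left(-15 + 5 \cdot 12\right)^{2}}{7}\right) = \frac{301199}{2} - \left(3 - \frac{53248 \left(-15 + 60\right)}{7} + \frac{8 \left(-15 + 60\right)^{2}}{7}\right) = \frac{301199}{2} - \left(3 - \frac{2396160}{7} + \frac{16200}{7}\right) = \frac{301199}{2} - - \frac{2379939}{7} = \frac{301199}{2} + \frac{2379939}{7} = \frac{6868271}{14}$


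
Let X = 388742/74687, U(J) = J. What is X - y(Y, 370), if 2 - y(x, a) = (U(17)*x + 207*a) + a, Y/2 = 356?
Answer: 6652162336/74687 ≈ 89067.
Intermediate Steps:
Y = 712 (Y = 2*356 = 712)
y(x, a) = 2 - 208*a - 17*x (y(x, a) = 2 - ((17*x + 207*a) + a) = 2 - (17*x + 208*a) = 2 + (-208*a - 17*x) = 2 - 208*a - 17*x)
X = 388742/74687 (X = 388742*(1/74687) = 388742/74687 ≈ 5.2049)
X - y(Y, 370) = 388742/74687 - (2 - 208*370 - 17*712) = 388742/74687 - (2 - 76960 - 12104) = 388742/74687 - 1*(-89062) = 388742/74687 + 89062 = 6652162336/74687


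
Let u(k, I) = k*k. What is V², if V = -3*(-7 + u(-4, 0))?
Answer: 729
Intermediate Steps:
u(k, I) = k²
V = -27 (V = -3*(-7 + (-4)²) = -3*(-7 + 16) = -3*9 = -27)
V² = (-27)² = 729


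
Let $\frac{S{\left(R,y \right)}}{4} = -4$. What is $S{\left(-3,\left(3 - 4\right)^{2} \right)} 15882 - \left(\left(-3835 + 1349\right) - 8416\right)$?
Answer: $-243210$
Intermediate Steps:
$S{\left(R,y \right)} = -16$ ($S{\left(R,y \right)} = 4 \left(-4\right) = -16$)
$S{\left(-3,\left(3 - 4\right)^{2} \right)} 15882 - \left(\left(-3835 + 1349\right) - 8416\right) = \left(-16\right) 15882 - \left(\left(-3835 + 1349\right) - 8416\right) = -254112 - \left(-2486 - 8416\right) = -254112 - -10902 = -254112 + 10902 = -243210$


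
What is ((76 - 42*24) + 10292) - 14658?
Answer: -5298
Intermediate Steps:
((76 - 42*24) + 10292) - 14658 = ((76 - 1008) + 10292) - 14658 = (-932 + 10292) - 14658 = 9360 - 14658 = -5298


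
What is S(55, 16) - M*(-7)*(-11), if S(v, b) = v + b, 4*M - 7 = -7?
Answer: 71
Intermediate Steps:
M = 0 (M = 7/4 + (¼)*(-7) = 7/4 - 7/4 = 0)
S(v, b) = b + v
S(55, 16) - M*(-7)*(-11) = (16 + 55) - 0*(-7)*(-11) = 71 - 0*(-11) = 71 - 1*0 = 71 + 0 = 71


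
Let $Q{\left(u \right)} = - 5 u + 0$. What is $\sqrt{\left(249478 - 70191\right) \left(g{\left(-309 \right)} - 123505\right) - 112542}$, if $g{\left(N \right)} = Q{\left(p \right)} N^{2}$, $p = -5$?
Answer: $\sqrt{405819597698} \approx 6.3704 \cdot 10^{5}$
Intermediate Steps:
$Q{\left(u \right)} = - 5 u$
$g{\left(N \right)} = 25 N^{2}$ ($g{\left(N \right)} = \left(-5\right) \left(-5\right) N^{2} = 25 N^{2}$)
$\sqrt{\left(249478 - 70191\right) \left(g{\left(-309 \right)} - 123505\right) - 112542} = \sqrt{\left(249478 - 70191\right) \left(25 \left(-309\right)^{2} - 123505\right) - 112542} = \sqrt{179287 \left(25 \cdot 95481 - 123505\right) - 112542} = \sqrt{179287 \left(2387025 - 123505\right) - 112542} = \sqrt{179287 \cdot 2263520 - 112542} = \sqrt{405819710240 - 112542} = \sqrt{405819597698}$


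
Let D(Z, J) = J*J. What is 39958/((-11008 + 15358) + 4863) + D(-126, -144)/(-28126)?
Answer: 466408970/129562419 ≈ 3.5999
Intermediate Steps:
D(Z, J) = J²
39958/((-11008 + 15358) + 4863) + D(-126, -144)/(-28126) = 39958/((-11008 + 15358) + 4863) + (-144)²/(-28126) = 39958/(4350 + 4863) + 20736*(-1/28126) = 39958/9213 - 10368/14063 = 466408970/129562419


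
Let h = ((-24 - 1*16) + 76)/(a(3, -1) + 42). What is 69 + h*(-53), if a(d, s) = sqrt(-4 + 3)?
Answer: 41649/1765 + 1908*I/1765 ≈ 23.597 + 1.081*I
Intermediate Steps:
a(d, s) = I (a(d, s) = sqrt(-1) = I)
h = 36*(42 - I)/1765 (h = ((-24 - 1*16) + 76)/(I + 42) = ((-24 - 16) + 76)/(42 + I) = (-40 + 76)*((42 - I)/1765) = 36*((42 - I)/1765) = 36*(42 - I)/1765 ≈ 0.85666 - 0.020397*I)
69 + h*(-53) = 69 + (36*(42 - I)/1765)*(-53) = 69 + (1512/1765 - 36*I/1765)*(-53) = 69 + (-80136/1765 + 1908*I/1765) = 41649/1765 + 1908*I/1765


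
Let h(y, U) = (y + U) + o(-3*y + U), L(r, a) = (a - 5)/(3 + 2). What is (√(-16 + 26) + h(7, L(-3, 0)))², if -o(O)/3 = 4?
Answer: (6 - √10)² ≈ 8.0527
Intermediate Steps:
o(O) = -12 (o(O) = -3*4 = -12)
L(r, a) = -1 + a/5 (L(r, a) = (-5 + a)/5 = (-5 + a)*(⅕) = -1 + a/5)
h(y, U) = -12 + U + y (h(y, U) = (y + U) - 12 = (U + y) - 12 = -12 + U + y)
(√(-16 + 26) + h(7, L(-3, 0)))² = (√(-16 + 26) + (-12 + (-1 + (⅕)*0) + 7))² = (√10 + (-12 + (-1 + 0) + 7))² = (√10 + (-12 - 1 + 7))² = (√10 - 6)² = (-6 + √10)²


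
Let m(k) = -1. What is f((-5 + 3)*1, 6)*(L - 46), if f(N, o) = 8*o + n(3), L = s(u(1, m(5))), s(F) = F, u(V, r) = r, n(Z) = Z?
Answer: -2397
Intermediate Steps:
L = -1
f(N, o) = 3 + 8*o (f(N, o) = 8*o + 3 = 3 + 8*o)
f((-5 + 3)*1, 6)*(L - 46) = (3 + 8*6)*(-1 - 46) = (3 + 48)*(-47) = 51*(-47) = -2397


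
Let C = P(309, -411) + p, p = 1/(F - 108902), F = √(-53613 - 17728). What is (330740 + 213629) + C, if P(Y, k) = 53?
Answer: 6456690818521888/11859716945 - I*√71341/11859716945 ≈ 5.4442e+5 - 2.2521e-8*I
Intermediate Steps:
F = I*√71341 (F = √(-71341) = I*√71341 ≈ 267.1*I)
p = 1/(-108902 + I*√71341) (p = 1/(I*√71341 - 108902) = 1/(-108902 + I*√71341) ≈ -9.1825e-6 - 2.252e-8*I)
C = 628564889183/11859716945 - I*√71341/11859716945 (C = 53 + (-108902/11859716945 - I*√71341/11859716945) = 628564889183/11859716945 - I*√71341/11859716945 ≈ 53.0 - 2.2521e-8*I)
(330740 + 213629) + C = (330740 + 213629) + (628564889183/11859716945 - I*√71341/11859716945) = 544369 + (628564889183/11859716945 - I*√71341/11859716945) = 6456690818521888/11859716945 - I*√71341/11859716945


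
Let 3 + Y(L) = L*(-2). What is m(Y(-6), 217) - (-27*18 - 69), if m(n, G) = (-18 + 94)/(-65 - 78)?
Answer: 79289/143 ≈ 554.47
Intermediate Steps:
Y(L) = -3 - 2*L (Y(L) = -3 + L*(-2) = -3 - 2*L)
m(n, G) = -76/143 (m(n, G) = 76/(-143) = 76*(-1/143) = -76/143)
m(Y(-6), 217) - (-27*18 - 69) = -76/143 - (-27*18 - 69) = -76/143 - (-486 - 69) = -76/143 - 1*(-555) = -76/143 + 555 = 79289/143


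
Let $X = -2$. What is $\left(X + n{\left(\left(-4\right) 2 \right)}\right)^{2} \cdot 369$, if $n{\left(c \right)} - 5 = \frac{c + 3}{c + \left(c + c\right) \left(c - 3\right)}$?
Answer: $\frac{10209041}{3136} \approx 3255.4$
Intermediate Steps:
$n{\left(c \right)} = 5 + \frac{3 + c}{c + 2 c \left(-3 + c\right)}$ ($n{\left(c \right)} = 5 + \frac{c + 3}{c + \left(c + c\right) \left(c - 3\right)} = 5 + \frac{3 + c}{c + 2 c \left(-3 + c\right)}$)
$\left(X + n{\left(\left(-4\right) 2 \right)}\right)^{2} \cdot 369 = \left(-2 + \frac{3 - 24 \left(\left(-4\right) 2\right) + 10 \left(\left(-4\right) 2\right)^{2}}{\left(-4\right) 2 \left(-5 + 2 \left(\left(-4\right) 2\right)\right)}\right)^{2} \cdot 369 = \left(-2 + \frac{3 - -192 + 10 \left(-8\right)^{2}}{\left(-8\right) \left(-5 + 2 \left(-8\right)\right)}\right)^{2} \cdot 369 = \left(-2 - \frac{3 + 192 + 10 \cdot 64}{8 \left(-5 - 16\right)}\right)^{2} \cdot 369 = \left(-2 - \frac{3 + 192 + 640}{8 \left(-21\right)}\right)^{2} \cdot 369 = \left(-2 - \left(- \frac{1}{168}\right) 835\right)^{2} \cdot 369 = \left(-2 + \frac{835}{168}\right)^{2} \cdot 369 = \left(\frac{499}{168}\right)^{2} \cdot 369 = \frac{249001}{28224} \cdot 369 = \frac{10209041}{3136}$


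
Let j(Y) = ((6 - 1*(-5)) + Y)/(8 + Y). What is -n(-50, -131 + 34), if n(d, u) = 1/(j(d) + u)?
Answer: 14/1345 ≈ 0.010409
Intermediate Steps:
j(Y) = (11 + Y)/(8 + Y) (j(Y) = ((6 + 5) + Y)/(8 + Y) = (11 + Y)/(8 + Y))
n(d, u) = 1/(u + (11 + d)/(8 + d)) (n(d, u) = 1/((11 + d)/(8 + d) + u) = 1/(u + (11 + d)/(8 + d)))
-n(-50, -131 + 34) = -(8 - 50)/(11 - 50 + (-131 + 34)*(8 - 50)) = -(-42)/(11 - 50 - 97*(-42)) = -(-42)/(11 - 50 + 4074) = -(-42)/4035 = -1*(-14/1345) = 14/1345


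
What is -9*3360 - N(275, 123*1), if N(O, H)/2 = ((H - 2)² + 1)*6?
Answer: -205944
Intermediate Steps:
N(O, H) = 12 + 12*(-2 + H)² (N(O, H) = 2*(((H - 2)² + 1)*6) = 2*(((-2 + H)² + 1)*6) = 2*((1 + (-2 + H)²)*6) = 2*(6 + 6*(-2 + H)²) = 12 + 12*(-2 + H)²)
-9*3360 - N(275, 123*1) = -9*3360 - (12 + 12*(-2 + 123*1)²) = -30240 - (12 + 12*(-2 + 123)²) = -30240 - (12 + 12*121²) = -30240 - (12 + 12*14641) = -30240 - (12 + 175692) = -30240 - 1*175704 = -30240 - 175704 = -205944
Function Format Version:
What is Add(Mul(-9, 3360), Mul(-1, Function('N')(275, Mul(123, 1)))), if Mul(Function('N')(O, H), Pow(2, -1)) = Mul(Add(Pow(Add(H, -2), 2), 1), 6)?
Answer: -205944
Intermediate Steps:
Function('N')(O, H) = Add(12, Mul(12, Pow(Add(-2, H), 2))) (Function('N')(O, H) = Mul(2, Mul(Add(Pow(Add(H, -2), 2), 1), 6)) = Mul(2, Mul(Add(Pow(Add(-2, H), 2), 1), 6)) = Mul(2, Mul(Add(1, Pow(Add(-2, H), 2)), 6)) = Mul(2, Add(6, Mul(6, Pow(Add(-2, H), 2)))) = Add(12, Mul(12, Pow(Add(-2, H), 2))))
Add(Mul(-9, 3360), Mul(-1, Function('N')(275, Mul(123, 1)))) = Add(Mul(-9, 3360), Mul(-1, Add(12, Mul(12, Pow(Add(-2, Mul(123, 1)), 2))))) = Add(-30240, Mul(-1, Add(12, Mul(12, Pow(Add(-2, 123), 2))))) = Add(-30240, Mul(-1, Add(12, Mul(12, Pow(121, 2))))) = Add(-30240, Mul(-1, Add(12, Mul(12, 14641)))) = Add(-30240, Mul(-1, Add(12, 175692))) = Add(-30240, Mul(-1, 175704)) = Add(-30240, -175704) = -205944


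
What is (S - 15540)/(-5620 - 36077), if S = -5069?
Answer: 20609/41697 ≈ 0.49426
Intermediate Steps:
(S - 15540)/(-5620 - 36077) = (-5069 - 15540)/(-5620 - 36077) = -20609/(-41697) = -20609*(-1/41697) = 20609/41697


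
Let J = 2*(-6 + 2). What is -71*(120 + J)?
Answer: -7952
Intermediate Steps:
J = -8 (J = 2*(-4) = -8)
-71*(120 + J) = -71*(120 - 8) = -71*112 = -7952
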